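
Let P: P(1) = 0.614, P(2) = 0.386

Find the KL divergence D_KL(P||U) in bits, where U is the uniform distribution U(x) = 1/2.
0.0378 bits

U(i) = 1/2 for all i

D_KL(P||U) = Σ P(x) log₂(P(x) / (1/2))
           = Σ P(x) log₂(P(x)) + log₂(2)
           = log₂(2) - H(P)

H(P) = -Σ P(x) log₂(P(x)):
  -P(1)·log₂(P(1)) = -(0.614)·log₂(0.614) = 0.43207
  -P(2)·log₂(P(2)) = -(0.386)·log₂(0.386) = 0.53010
H(P) = 0.43207 + 0.53010 = 0.96217 bits

log₂(2) = 1.00000 bits

D_KL(P||U) = 1.00000 - 0.96217 = 0.03783 ≈ 0.0378 bits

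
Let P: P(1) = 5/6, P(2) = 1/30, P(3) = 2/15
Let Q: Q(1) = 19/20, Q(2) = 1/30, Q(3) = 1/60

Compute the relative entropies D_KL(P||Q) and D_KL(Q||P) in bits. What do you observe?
D_KL(P||Q) = 0.2425 bits, D_KL(Q||P) = 0.1296 bits. The two directions give different values (D_KL(P||Q) exceeds D_KL(Q||P) by 0.1129 bits): KL divergence is asymmetric.

D_KL(P||Q) = Σ P(x) log₂(P(x)/Q(x))

Computing term by term:
  P(1)·log₂(P(1)/Q(1)) = (5/6)·log₂((5/6)/(19/20)) = -0.15753
  P(2)·log₂(P(2)/Q(2)) = (1/30)·log₂((1/30)/(1/30)) = 0.00000
  P(3)·log₂(P(3)/Q(3)) = (2/15)·log₂((2/15)/(1/60)) = 0.40000

D_KL(P||Q) = -0.15753 + 0.00000 + 0.40000 = 0.24247 ≈ 0.2425 bits

D_KL(Q||P) = Σ Q(x) log₂(Q(x)/P(x))

Computing term by term:
  Q(1)·log₂(Q(1)/P(1)) = (19/20)·log₂((19/20)/(5/6)) = 0.17958
  Q(2)·log₂(Q(2)/P(2)) = (1/30)·log₂((1/30)/(1/30)) = 0.00000
  Q(3)·log₂(Q(3)/P(3)) = (1/60)·log₂((1/60)/(2/15)) = -0.05000

D_KL(Q||P) = 0.17958 + 0.00000 - 0.05000 = 0.12958 ≈ 0.1296 bits

These are NOT equal (difference: 0.1129 bits). KL divergence is asymmetric: D_KL(P||Q) ≠ D_KL(Q||P) in general.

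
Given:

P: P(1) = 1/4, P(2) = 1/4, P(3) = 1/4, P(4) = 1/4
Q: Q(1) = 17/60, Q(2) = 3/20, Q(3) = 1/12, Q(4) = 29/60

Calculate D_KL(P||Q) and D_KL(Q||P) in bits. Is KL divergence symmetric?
D_KL(P||Q) = 0.2976 bits, D_KL(Q||P) = 0.2682 bits. No, KL divergence is not symmetric.

D_KL(P||Q) = Σ P(x) log₂(P(x)/Q(x))

Computing term by term:
  P(1)·log₂(P(1)/Q(1)) = (1/4)·log₂((1/4)/(17/60)) = -0.04514
  P(2)·log₂(P(2)/Q(2)) = (1/4)·log₂((1/4)/(3/20)) = 0.18424
  P(3)·log₂(P(3)/Q(3)) = (1/4)·log₂((1/4)/(1/12)) = 0.39624
  P(4)·log₂(P(4)/Q(4)) = (1/4)·log₂((1/4)/(29/60)) = -0.23777

D_KL(P||Q) = -0.04514 + 0.18424 + 0.39624 - 0.23777 = 0.29757 ≈ 0.2976 bits

D_KL(Q||P) = Σ Q(x) log₂(Q(x)/P(x))

Computing term by term:
  Q(1)·log₂(Q(1)/P(1)) = (17/60)·log₂((17/60)/(1/4)) = 0.05116
  Q(2)·log₂(Q(2)/P(2)) = (3/20)·log₂((3/20)/(1/4)) = -0.11054
  Q(3)·log₂(Q(3)/P(3)) = (1/12)·log₂((1/12)/(1/4)) = -0.13208
  Q(4)·log₂(Q(4)/P(4)) = (29/60)·log₂((29/60)/(1/4)) = 0.45969

D_KL(Q||P) = 0.05116 - 0.11054 - 0.13208 + 0.45969 = 0.26823 ≈ 0.2682 bits

These are NOT equal (difference: 0.0294 bits). KL divergence is asymmetric: D_KL(P||Q) ≠ D_KL(Q||P) in general.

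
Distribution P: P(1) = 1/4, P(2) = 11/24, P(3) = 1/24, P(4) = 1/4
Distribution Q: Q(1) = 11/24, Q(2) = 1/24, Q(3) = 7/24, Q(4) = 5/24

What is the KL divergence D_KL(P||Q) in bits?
1.3157 bits

D_KL(P||Q) = Σ P(x) log₂(P(x)/Q(x))

Computing term by term:
  P(1)·log₂(P(1)/Q(1)) = (1/4)·log₂((1/4)/(11/24)) = -0.21862
  P(2)·log₂(P(2)/Q(2)) = (11/24)·log₂((11/24)/(1/24)) = 1.58557
  P(3)·log₂(P(3)/Q(3)) = (1/24)·log₂((1/24)/(7/24)) = -0.11697
  P(4)·log₂(P(4)/Q(4)) = (1/4)·log₂((1/4)/(5/24)) = 0.06576

D_KL(P||Q) = -0.21862 + 1.58557 - 0.11697 + 0.06576 = 1.31574 ≈ 1.3157 bits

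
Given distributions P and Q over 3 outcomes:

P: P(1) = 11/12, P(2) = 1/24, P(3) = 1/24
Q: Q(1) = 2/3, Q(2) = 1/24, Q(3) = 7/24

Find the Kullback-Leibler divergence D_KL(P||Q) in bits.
0.3042 bits

D_KL(P||Q) = Σ P(x) log₂(P(x)/Q(x))

Computing term by term:
  P(1)·log₂(P(1)/Q(1)) = (11/12)·log₂((11/12)/(2/3)) = 0.42115
  P(2)·log₂(P(2)/Q(2)) = (1/24)·log₂((1/24)/(1/24)) = 0.00000
  P(3)·log₂(P(3)/Q(3)) = (1/24)·log₂((1/24)/(7/24)) = -0.11697

D_KL(P||Q) = 0.42115 + 0.00000 - 0.11697 = 0.30418 ≈ 0.3042 bits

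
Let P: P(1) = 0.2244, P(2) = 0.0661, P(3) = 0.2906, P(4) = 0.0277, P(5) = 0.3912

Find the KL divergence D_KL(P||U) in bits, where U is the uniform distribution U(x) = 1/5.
0.3880 bits

U(i) = 1/5 for all i

D_KL(P||U) = Σ P(x) log₂(P(x) / (1/5))
           = Σ P(x) log₂(P(x)) + log₂(5)
           = log₂(5) - H(P)

H(P) = -Σ P(x) log₂(P(x)):
  -P(1)·log₂(P(1)) = -(0.2244)·log₂(0.2244) = 0.48377
  -P(2)·log₂(P(2)) = -(0.0661)·log₂(0.0661) = 0.25906
  -P(3)·log₂(P(3)) = -(0.2906)·log₂(0.2906) = 0.51811
  -P(4)·log₂(P(4)) = -(0.0277)·log₂(0.0277) = 0.14332
  -P(5)·log₂(P(5)) = -(0.3912)·log₂(0.3912) = 0.52969
H(P) = 0.48377 + 0.25906 + 0.51811 + 0.14332 + 0.52969 = 1.93395 bits

log₂(5) = 2.32193 bits

D_KL(P||U) = 2.32193 - 1.93395 = 0.38798 ≈ 0.3880 bits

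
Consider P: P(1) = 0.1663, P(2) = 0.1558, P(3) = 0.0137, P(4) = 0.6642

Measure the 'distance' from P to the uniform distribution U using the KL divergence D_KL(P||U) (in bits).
0.6748 bits

U(i) = 1/4 for all i

D_KL(P||U) = Σ P(x) log₂(P(x) / (1/4))
           = Σ P(x) log₂(P(x)) + log₂(4)
           = log₂(4) - H(P)

H(P) = -Σ P(x) log₂(P(x)):
  -P(1)·log₂(P(1)) = -(0.1663)·log₂(0.1663) = 0.43041
  -P(2)·log₂(P(2)) = -(0.1558)·log₂(0.1558) = 0.41789
  -P(3)·log₂(P(3)) = -(0.0137)·log₂(0.0137) = 0.08480
  -P(4)·log₂(P(4)) = -(0.6642)·log₂(0.6642) = 0.39208
H(P) = 0.43041 + 0.41789 + 0.08480 + 0.39208 = 1.32518 bits

log₂(4) = 2.00000 bits

D_KL(P||U) = 2.00000 - 1.32518 = 0.67482 ≈ 0.6748 bits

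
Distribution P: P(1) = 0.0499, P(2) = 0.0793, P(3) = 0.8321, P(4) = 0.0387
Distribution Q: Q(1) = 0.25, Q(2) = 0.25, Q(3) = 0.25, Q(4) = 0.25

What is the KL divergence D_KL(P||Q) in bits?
1.0920 bits

D_KL(P||Q) = Σ P(x) log₂(P(x)/Q(x))

Computing term by term:
  P(1)·log₂(P(1)/Q(1)) = 0.0499·log₂(0.0499/0.25) = -0.11601
  P(2)·log₂(P(2)/Q(2)) = 0.0793·log₂(0.0793/0.25) = -0.13136
  P(3)·log₂(P(3)/Q(3)) = 0.8321·log₂(0.8321/0.25) = 1.44355
  P(4)·log₂(P(4)/Q(4)) = 0.0387·log₂(0.0387/0.25) = -0.10416

D_KL(P||Q) = -0.11601 - 0.13136 + 1.44355 - 0.10416 = 1.09202 ≈ 1.0920 bits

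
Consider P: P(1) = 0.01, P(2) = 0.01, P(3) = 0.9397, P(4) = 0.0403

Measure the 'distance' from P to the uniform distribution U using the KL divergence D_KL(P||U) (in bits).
1.5961 bits

U(i) = 1/4 for all i

D_KL(P||U) = Σ P(x) log₂(P(x) / (1/4))
           = Σ P(x) log₂(P(x)) + log₂(4)
           = log₂(4) - H(P)

H(P) = -Σ P(x) log₂(P(x)):
  -P(1)·log₂(P(1)) = -(0.01)·log₂(0.01) = 0.06644
  -P(2)·log₂(P(2)) = -(0.01)·log₂(0.01) = 0.06644
  -P(3)·log₂(P(3)) = -(0.9397)·log₂(0.9397) = 0.08432
  -P(4)·log₂(P(4)) = -(0.0403)·log₂(0.0403) = 0.18671
H(P) = 0.06644 + 0.06644 + 0.08432 + 0.18671 = 0.40391 bits

log₂(4) = 2.00000 bits

D_KL(P||U) = 2.00000 - 0.40391 = 1.59609 ≈ 1.5961 bits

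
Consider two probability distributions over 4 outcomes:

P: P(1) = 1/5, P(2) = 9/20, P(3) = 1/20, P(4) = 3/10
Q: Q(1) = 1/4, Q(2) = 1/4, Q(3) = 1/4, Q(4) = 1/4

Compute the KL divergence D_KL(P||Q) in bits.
0.2800 bits

D_KL(P||Q) = Σ P(x) log₂(P(x)/Q(x))

Computing term by term:
  P(1)·log₂(P(1)/Q(1)) = (1/5)·log₂((1/5)/(1/4)) = -0.06439
  P(2)·log₂(P(2)/Q(2)) = (9/20)·log₂((9/20)/(1/4)) = 0.38160
  P(3)·log₂(P(3)/Q(3)) = (1/20)·log₂((1/20)/(1/4)) = -0.11610
  P(4)·log₂(P(4)/Q(4)) = (3/10)·log₂((3/10)/(1/4)) = 0.07891

D_KL(P||Q) = -0.06439 + 0.38160 - 0.11610 + 0.07891 = 0.28002 ≈ 0.2800 bits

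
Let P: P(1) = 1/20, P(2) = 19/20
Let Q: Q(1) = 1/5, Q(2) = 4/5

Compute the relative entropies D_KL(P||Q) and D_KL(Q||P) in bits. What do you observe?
D_KL(P||Q) = 0.1355 bits, D_KL(Q||P) = 0.2017 bits. The two directions give different values (D_KL(Q||P) exceeds D_KL(P||Q) by 0.0662 bits): KL divergence is asymmetric.

D_KL(P||Q) = Σ P(x) log₂(P(x)/Q(x))

Computing term by term:
  P(1)·log₂(P(1)/Q(1)) = (1/20)·log₂((1/20)/(1/5)) = -0.10000
  P(2)·log₂(P(2)/Q(2)) = (19/20)·log₂((19/20)/(4/5)) = 0.23553

D_KL(P||Q) = -0.10000 + 0.23553 = 0.13553 ≈ 0.1355 bits

D_KL(Q||P) = Σ Q(x) log₂(Q(x)/P(x))

Computing term by term:
  Q(1)·log₂(Q(1)/P(1)) = (1/5)·log₂((1/5)/(1/20)) = 0.40000
  Q(2)·log₂(Q(2)/P(2)) = (4/5)·log₂((4/5)/(19/20)) = -0.19834

D_KL(Q||P) = 0.40000 - 0.19834 = 0.20166 ≈ 0.2017 bits

These are NOT equal (difference: 0.0662 bits). KL divergence is asymmetric: D_KL(P||Q) ≠ D_KL(Q||P) in general.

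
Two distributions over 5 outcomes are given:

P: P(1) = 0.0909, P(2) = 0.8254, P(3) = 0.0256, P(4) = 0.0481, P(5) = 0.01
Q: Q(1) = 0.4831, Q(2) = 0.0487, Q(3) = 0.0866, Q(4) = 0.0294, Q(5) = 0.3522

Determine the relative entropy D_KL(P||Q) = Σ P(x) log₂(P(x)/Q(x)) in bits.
3.0889 bits

D_KL(P||Q) = Σ P(x) log₂(P(x)/Q(x))

Computing term by term:
  P(1)·log₂(P(1)/Q(1)) = 0.0909·log₂(0.0909/0.4831) = -0.21907
  P(2)·log₂(P(2)/Q(2)) = 0.8254·log₂(0.8254/0.0487) = 3.37019
  P(3)·log₂(P(3)/Q(3)) = 0.0256·log₂(0.0256/0.0866) = -0.04501
  P(4)·log₂(P(4)/Q(4)) = 0.0481·log₂(0.0481/0.0294) = 0.03416
  P(5)·log₂(P(5)/Q(5)) = 0.01·log₂(0.01/0.3522) = -0.05138

D_KL(P||Q) = -0.21907 + 3.37019 - 0.04501 + 0.03416 - 0.05138 = 3.08889 ≈ 3.0889 bits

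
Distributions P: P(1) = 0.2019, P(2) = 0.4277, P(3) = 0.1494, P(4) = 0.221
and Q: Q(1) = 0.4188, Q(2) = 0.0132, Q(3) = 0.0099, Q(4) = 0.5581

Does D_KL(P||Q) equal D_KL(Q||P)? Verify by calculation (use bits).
D_KL(P||Q) = 2.2233 bits, D_KL(Q||P) = 1.0817 bits. No — D_KL(P||Q) ≠ D_KL(Q||P) for this pair.

D_KL(P||Q) = Σ P(x) log₂(P(x)/Q(x))

Computing term by term:
  P(1)·log₂(P(1)/Q(1)) = 0.2019·log₂(0.2019/0.4188) = -0.21252
  P(2)·log₂(P(2)/Q(2)) = 0.4277·log₂(0.4277/0.0132) = 2.14619
  P(3)·log₂(P(3)/Q(3)) = 0.1494·log₂(0.1494/0.0099) = 0.58499
  P(4)·log₂(P(4)/Q(4)) = 0.221·log₂(0.221/0.5581) = -0.29536

D_KL(P||Q) = -0.21252 + 2.14619 + 0.58499 - 0.29536 = 2.22330 ≈ 2.2233 bits

D_KL(Q||P) = Σ Q(x) log₂(Q(x)/P(x))

Computing term by term:
  Q(1)·log₂(Q(1)/P(1)) = 0.4188·log₂(0.4188/0.2019) = 0.44084
  Q(2)·log₂(Q(2)/P(2)) = 0.0132·log₂(0.0132/0.4277) = -0.06624
  Q(3)·log₂(Q(3)/P(3)) = 0.0099·log₂(0.0099/0.1494) = -0.03876
  Q(4)·log₂(Q(4)/P(4)) = 0.5581·log₂(0.5581/0.221) = 0.74589

D_KL(Q||P) = 0.44084 - 0.06624 - 0.03876 + 0.74589 = 1.08173 ≈ 1.0817 bits

These are NOT equal (difference: 1.1416 bits). KL divergence is asymmetric: D_KL(P||Q) ≠ D_KL(Q||P) in general.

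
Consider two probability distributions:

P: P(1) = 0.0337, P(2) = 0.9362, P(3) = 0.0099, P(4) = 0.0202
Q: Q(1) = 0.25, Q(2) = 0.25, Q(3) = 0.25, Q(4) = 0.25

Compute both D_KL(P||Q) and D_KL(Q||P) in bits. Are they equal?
D_KL(P||Q) = 1.5665 bits, D_KL(Q||P) = 2.3185 bits. No, they are not equal.

D_KL(P||Q) = Σ P(x) log₂(P(x)/Q(x))

Computing term by term:
  P(1)·log₂(P(1)/Q(1)) = 0.0337·log₂(0.0337/0.25) = -0.09743
  P(2)·log₂(P(2)/Q(2)) = 0.9362·log₂(0.9362/0.25) = 1.78336
  P(3)·log₂(P(3)/Q(3)) = 0.0099·log₂(0.0099/0.25) = -0.04612
  P(4)·log₂(P(4)/Q(4)) = 0.0202·log₂(0.0202/0.25) = -0.07332

D_KL(P||Q) = -0.09743 + 1.78336 - 0.04612 - 0.07332 = 1.56649 ≈ 1.5665 bits

D_KL(Q||P) = Σ Q(x) log₂(Q(x)/P(x))

Computing term by term:
  Q(1)·log₂(Q(1)/P(1)) = 0.25·log₂(0.25/0.0337) = 0.72278
  Q(2)·log₂(Q(2)/P(2)) = 0.25·log₂(0.25/0.9362) = -0.47622
  Q(3)·log₂(Q(3)/P(3)) = 0.25·log₂(0.25/0.0099) = 1.16459
  Q(4)·log₂(Q(4)/P(4)) = 0.25·log₂(0.25/0.0202) = 0.90738

D_KL(Q||P) = 0.72278 - 0.47622 + 1.16459 + 0.90738 = 2.31853 ≈ 2.3185 bits

These are NOT equal (difference: 0.7520 bits). KL divergence is asymmetric: D_KL(P||Q) ≠ D_KL(Q||P) in general.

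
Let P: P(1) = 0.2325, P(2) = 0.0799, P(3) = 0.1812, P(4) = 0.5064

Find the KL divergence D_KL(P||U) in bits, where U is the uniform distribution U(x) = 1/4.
0.2757 bits

U(i) = 1/4 for all i

D_KL(P||U) = Σ P(x) log₂(P(x) / (1/4))
           = Σ P(x) log₂(P(x)) + log₂(4)
           = log₂(4) - H(P)

H(P) = -Σ P(x) log₂(P(x)):
  -P(1)·log₂(P(1)) = -(0.2325)·log₂(0.2325) = 0.48934
  -P(2)·log₂(P(2)) = -(0.0799)·log₂(0.0799) = 0.29129
  -P(3)·log₂(P(3)) = -(0.1812)·log₂(0.1812) = 0.44654
  -P(4)·log₂(P(4)) = -(0.5064)·log₂(0.5064) = 0.49711
H(P) = 0.48934 + 0.29129 + 0.44654 + 0.49711 = 1.72428 bits

log₂(4) = 2.00000 bits

D_KL(P||U) = 2.00000 - 1.72428 = 0.27572 ≈ 0.2757 bits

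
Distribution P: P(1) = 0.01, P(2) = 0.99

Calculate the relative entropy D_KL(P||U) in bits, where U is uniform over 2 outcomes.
0.9192 bits

U(i) = 1/2 for all i

D_KL(P||U) = Σ P(x) log₂(P(x) / (1/2))
           = Σ P(x) log₂(P(x)) + log₂(2)
           = log₂(2) - H(P)

H(P) = -Σ P(x) log₂(P(x)):
  -P(1)·log₂(P(1)) = -(0.01)·log₂(0.01) = 0.06644
  -P(2)·log₂(P(2)) = -(0.99)·log₂(0.99) = 0.01435
H(P) = 0.06644 + 0.01435 = 0.08079 bits

log₂(2) = 1.00000 bits

D_KL(P||U) = 1.00000 - 0.08079 = 0.91921 ≈ 0.9192 bits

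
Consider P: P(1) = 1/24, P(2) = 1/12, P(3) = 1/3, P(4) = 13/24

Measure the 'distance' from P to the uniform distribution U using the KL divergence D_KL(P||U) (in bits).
0.5028 bits

U(i) = 1/4 for all i

D_KL(P||U) = Σ P(x) log₂(P(x) / (1/4))
           = Σ P(x) log₂(P(x)) + log₂(4)
           = log₂(4) - H(P)

H(P) = -Σ P(x) log₂(P(x)):
  -P(1)·log₂(P(1)) = -(1/24)·log₂(1/24) = 0.19104
  -P(2)·log₂(P(2)) = -(1/12)·log₂(1/12) = 0.29875
  -P(3)·log₂(P(3)) = -(1/3)·log₂(1/3) = 0.52832
  -P(4)·log₂(P(4)) = -(13/24)·log₂(13/24) = 0.47912
H(P) = 0.19104 + 0.29875 + 0.52832 + 0.47912 = 1.49723 bits

log₂(4) = 2.00000 bits

D_KL(P||U) = 2.00000 - 1.49723 = 0.50277 ≈ 0.5028 bits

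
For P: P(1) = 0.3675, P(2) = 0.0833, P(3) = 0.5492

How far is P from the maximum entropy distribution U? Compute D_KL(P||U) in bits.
0.2807 bits

U(i) = 1/3 for all i

D_KL(P||U) = Σ P(x) log₂(P(x) / (1/3))
           = Σ P(x) log₂(P(x)) + log₂(3)
           = log₂(3) - H(P)

H(P) = -Σ P(x) log₂(P(x)):
  -P(1)·log₂(P(1)) = -(0.3675)·log₂(0.3675) = 0.53074
  -P(2)·log₂(P(2)) = -(0.0833)·log₂(0.0833) = 0.29868
  -P(3)·log₂(P(3)) = -(0.5492)·log₂(0.5492) = 0.47484
H(P) = 0.53074 + 0.29868 + 0.47484 = 1.30426 bits

log₂(3) = 1.58496 bits

D_KL(P||U) = 1.58496 - 1.30426 = 0.28070 ≈ 0.2807 bits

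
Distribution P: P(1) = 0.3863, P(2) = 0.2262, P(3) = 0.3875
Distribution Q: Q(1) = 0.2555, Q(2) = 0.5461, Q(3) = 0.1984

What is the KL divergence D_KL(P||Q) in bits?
0.3170 bits

D_KL(P||Q) = Σ P(x) log₂(P(x)/Q(x))

Computing term by term:
  P(1)·log₂(P(1)/Q(1)) = 0.3863·log₂(0.3863/0.2555) = 0.23039
  P(2)·log₂(P(2)/Q(2)) = 0.2262·log₂(0.2262/0.5461) = -0.28763
  P(3)·log₂(P(3)/Q(3)) = 0.3875·log₂(0.3875/0.1984) = 0.37424

D_KL(P||Q) = 0.23039 - 0.28763 + 0.37424 = 0.31700 ≈ 0.3170 bits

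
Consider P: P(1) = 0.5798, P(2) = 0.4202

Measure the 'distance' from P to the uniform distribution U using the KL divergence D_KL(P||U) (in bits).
0.0185 bits

U(i) = 1/2 for all i

D_KL(P||U) = Σ P(x) log₂(P(x) / (1/2))
           = Σ P(x) log₂(P(x)) + log₂(2)
           = log₂(2) - H(P)

H(P) = -Σ P(x) log₂(P(x)):
  -P(1)·log₂(P(1)) = -(0.5798)·log₂(0.5798) = 0.45594
  -P(2)·log₂(P(2)) = -(0.4202)·log₂(0.4202) = 0.52561
H(P) = 0.45594 + 0.52561 = 0.98155 bits

log₂(2) = 1.00000 bits

D_KL(P||U) = 1.00000 - 0.98155 = 0.01845 ≈ 0.0185 bits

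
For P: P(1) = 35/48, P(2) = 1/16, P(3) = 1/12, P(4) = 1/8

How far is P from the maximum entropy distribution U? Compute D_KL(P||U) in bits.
0.7440 bits

U(i) = 1/4 for all i

D_KL(P||U) = Σ P(x) log₂(P(x) / (1/4))
           = Σ P(x) log₂(P(x)) + log₂(4)
           = log₂(4) - H(P)

H(P) = -Σ P(x) log₂(P(x)):
  -P(1)·log₂(P(1)) = -(35/48)·log₂(35/48) = 0.33227
  -P(2)·log₂(P(2)) = -(1/16)·log₂(1/16) = 0.25000
  -P(3)·log₂(P(3)) = -(1/12)·log₂(1/12) = 0.29875
  -P(4)·log₂(P(4)) = -(1/8)·log₂(1/8) = 0.37500
H(P) = 0.33227 + 0.25000 + 0.29875 + 0.37500 = 1.25602 bits

log₂(4) = 2.00000 bits

D_KL(P||U) = 2.00000 - 1.25602 = 0.74398 ≈ 0.7440 bits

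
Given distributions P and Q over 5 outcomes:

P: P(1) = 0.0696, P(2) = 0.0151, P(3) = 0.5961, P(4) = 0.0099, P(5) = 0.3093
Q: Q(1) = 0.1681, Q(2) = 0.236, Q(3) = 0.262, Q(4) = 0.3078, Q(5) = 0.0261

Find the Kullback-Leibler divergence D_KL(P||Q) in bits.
1.6127 bits

D_KL(P||Q) = Σ P(x) log₂(P(x)/Q(x))

Computing term by term:
  P(1)·log₂(P(1)/Q(1)) = 0.0696·log₂(0.0696/0.1681) = -0.08854
  P(2)·log₂(P(2)/Q(2)) = 0.0151·log₂(0.0151/0.236) = -0.05989
  P(3)·log₂(P(3)/Q(3)) = 0.5961·log₂(0.5961/0.262) = 0.70697
  P(4)·log₂(P(4)/Q(4)) = 0.0099·log₂(0.0099/0.3078) = -0.04909
  P(5)·log₂(P(5)/Q(5)) = 0.3093·log₂(0.3093/0.0261) = 1.10324

D_KL(P||Q) = -0.08854 - 0.05989 + 0.70697 - 0.04909 + 1.10324 = 1.61269 ≈ 1.6127 bits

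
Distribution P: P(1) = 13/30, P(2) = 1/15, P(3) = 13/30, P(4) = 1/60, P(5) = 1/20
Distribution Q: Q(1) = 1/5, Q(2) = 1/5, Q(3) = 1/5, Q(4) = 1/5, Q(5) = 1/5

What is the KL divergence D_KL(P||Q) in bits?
0.7013 bits

D_KL(P||Q) = Σ P(x) log₂(P(x)/Q(x))

Computing term by term:
  P(1)·log₂(P(1)/Q(1)) = (13/30)·log₂((13/30)/(1/5)) = 0.48337
  P(2)·log₂(P(2)/Q(2)) = (1/15)·log₂((1/15)/(1/5)) = -0.10566
  P(3)·log₂(P(3)/Q(3)) = (13/30)·log₂((13/30)/(1/5)) = 0.48337
  P(4)·log₂(P(4)/Q(4)) = (1/60)·log₂((1/60)/(1/5)) = -0.05975
  P(5)·log₂(P(5)/Q(5)) = (1/20)·log₂((1/20)/(1/5)) = -0.10000

D_KL(P||Q) = 0.48337 - 0.10566 + 0.48337 - 0.05975 - 0.10000 = 0.70133 ≈ 0.7013 bits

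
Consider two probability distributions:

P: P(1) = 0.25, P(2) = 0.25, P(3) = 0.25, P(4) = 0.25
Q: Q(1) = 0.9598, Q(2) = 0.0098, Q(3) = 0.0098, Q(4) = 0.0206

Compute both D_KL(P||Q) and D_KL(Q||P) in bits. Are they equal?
D_KL(P||Q) = 2.7516 bits, D_KL(Q||P) = 1.6970 bits. No, they are not equal.

D_KL(P||Q) = Σ P(x) log₂(P(x)/Q(x))

Computing term by term:
  P(1)·log₂(P(1)/Q(1)) = 0.25·log₂(0.25/0.9598) = -0.48520
  P(2)·log₂(P(2)/Q(2)) = 0.25·log₂(0.25/0.0098) = 1.16825
  P(3)·log₂(P(3)/Q(3)) = 0.25·log₂(0.25/0.0098) = 1.16825
  P(4)·log₂(P(4)/Q(4)) = 0.25·log₂(0.25/0.0206) = 0.90030

D_KL(P||Q) = -0.48520 + 1.16825 + 1.16825 + 0.90030 = 2.75160 ≈ 2.7516 bits

D_KL(Q||P) = Σ Q(x) log₂(Q(x)/P(x))

Computing term by term:
  Q(1)·log₂(Q(1)/P(1)) = 0.9598·log₂(0.9598/0.25) = 1.86279
  Q(2)·log₂(Q(2)/P(2)) = 0.0098·log₂(0.0098/0.25) = -0.04580
  Q(3)·log₂(Q(3)/P(3)) = 0.0098·log₂(0.0098/0.25) = -0.04580
  Q(4)·log₂(Q(4)/P(4)) = 0.0206·log₂(0.0206/0.25) = -0.07418

D_KL(Q||P) = 1.86279 - 0.04580 - 0.04580 - 0.07418 = 1.69701 ≈ 1.6970 bits

These are NOT equal (difference: 1.0546 bits). KL divergence is asymmetric: D_KL(P||Q) ≠ D_KL(Q||P) in general.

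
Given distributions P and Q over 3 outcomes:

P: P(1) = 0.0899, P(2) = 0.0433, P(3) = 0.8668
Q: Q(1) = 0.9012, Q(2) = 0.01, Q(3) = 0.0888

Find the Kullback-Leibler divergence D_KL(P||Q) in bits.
2.6418 bits

D_KL(P||Q) = Σ P(x) log₂(P(x)/Q(x))

Computing term by term:
  P(1)·log₂(P(1)/Q(1)) = 0.0899·log₂(0.0899/0.9012) = -0.29896
  P(2)·log₂(P(2)/Q(2)) = 0.0433·log₂(0.0433/0.01) = 0.09155
  P(3)·log₂(P(3)/Q(3)) = 0.8668·log₂(0.8668/0.0888) = 2.84923

D_KL(P||Q) = -0.29896 + 0.09155 + 2.84923 = 2.64182 ≈ 2.6418 bits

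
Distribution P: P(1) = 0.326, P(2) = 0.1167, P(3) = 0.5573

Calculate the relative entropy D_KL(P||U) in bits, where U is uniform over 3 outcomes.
0.2261 bits

U(i) = 1/3 for all i

D_KL(P||U) = Σ P(x) log₂(P(x) / (1/3))
           = Σ P(x) log₂(P(x)) + log₂(3)
           = log₂(3) - H(P)

H(P) = -Σ P(x) log₂(P(x)):
  -P(1)·log₂(P(1)) = -(0.326)·log₂(0.326) = 0.52716
  -P(2)·log₂(P(2)) = -(0.1167)·log₂(0.1167) = 0.36167
  -P(3)·log₂(P(3)) = -(0.5573)·log₂(0.5573) = 0.47007
H(P) = 0.52716 + 0.36167 + 0.47007 = 1.35890 bits

log₂(3) = 1.58496 bits

D_KL(P||U) = 1.58496 - 1.35890 = 0.22606 ≈ 0.2261 bits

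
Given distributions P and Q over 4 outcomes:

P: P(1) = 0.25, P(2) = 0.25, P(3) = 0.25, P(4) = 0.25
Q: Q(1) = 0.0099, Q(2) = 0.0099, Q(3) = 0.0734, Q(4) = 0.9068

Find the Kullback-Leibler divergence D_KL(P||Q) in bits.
2.3065 bits

D_KL(P||Q) = Σ P(x) log₂(P(x)/Q(x))

Computing term by term:
  P(1)·log₂(P(1)/Q(1)) = 0.25·log₂(0.25/0.0099) = 1.16459
  P(2)·log₂(P(2)/Q(2)) = 0.25·log₂(0.25/0.0099) = 1.16459
  P(3)·log₂(P(3)/Q(3)) = 0.25·log₂(0.25/0.0734) = 0.44202
  P(4)·log₂(P(4)/Q(4)) = 0.25·log₂(0.25/0.9068) = -0.46471

D_KL(P||Q) = 1.16459 + 1.16459 + 0.44202 - 0.46471 = 2.30649 ≈ 2.3065 bits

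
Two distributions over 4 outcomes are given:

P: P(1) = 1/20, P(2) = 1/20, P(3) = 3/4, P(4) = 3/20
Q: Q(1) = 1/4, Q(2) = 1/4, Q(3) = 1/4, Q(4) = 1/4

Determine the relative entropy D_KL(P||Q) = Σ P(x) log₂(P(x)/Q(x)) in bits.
0.8460 bits

D_KL(P||Q) = Σ P(x) log₂(P(x)/Q(x))

Computing term by term:
  P(1)·log₂(P(1)/Q(1)) = (1/20)·log₂((1/20)/(1/4)) = -0.11610
  P(2)·log₂(P(2)/Q(2)) = (1/20)·log₂((1/20)/(1/4)) = -0.11610
  P(3)·log₂(P(3)/Q(3)) = (3/4)·log₂((3/4)/(1/4)) = 1.18872
  P(4)·log₂(P(4)/Q(4)) = (3/20)·log₂((3/20)/(1/4)) = -0.11054

D_KL(P||Q) = -0.11610 - 0.11610 + 1.18872 - 0.11054 = 0.84598 ≈ 0.8460 bits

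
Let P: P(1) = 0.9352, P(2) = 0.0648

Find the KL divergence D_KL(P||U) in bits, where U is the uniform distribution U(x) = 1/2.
0.6538 bits

U(i) = 1/2 for all i

D_KL(P||U) = Σ P(x) log₂(P(x) / (1/2))
           = Σ P(x) log₂(P(x)) + log₂(2)
           = log₂(2) - H(P)

H(P) = -Σ P(x) log₂(P(x)):
  -P(1)·log₂(P(1)) = -(0.9352)·log₂(0.9352) = 0.09039
  -P(2)·log₂(P(2)) = -(0.0648)·log₂(0.0648) = 0.25582
H(P) = 0.09039 + 0.25582 = 0.34621 bits

log₂(2) = 1.00000 bits

D_KL(P||U) = 1.00000 - 0.34621 = 0.65379 ≈ 0.6538 bits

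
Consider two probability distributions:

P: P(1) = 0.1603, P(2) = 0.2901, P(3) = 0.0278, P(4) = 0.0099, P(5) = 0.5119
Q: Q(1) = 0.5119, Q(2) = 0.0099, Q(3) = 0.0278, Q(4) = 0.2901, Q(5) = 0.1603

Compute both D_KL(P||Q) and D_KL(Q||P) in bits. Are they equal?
D_KL(P||Q) = 1.9544 bits, D_KL(Q||P) = 1.9544 bits. Yes, in this case they are equal (although KL divergence is not symmetric in general).

D_KL(P||Q) = Σ P(x) log₂(P(x)/Q(x))

Computing term by term:
  P(1)·log₂(P(1)/Q(1)) = 0.1603·log₂(0.1603/0.5119) = -0.26852
  P(2)·log₂(P(2)/Q(2)) = 0.2901·log₂(0.2901/0.0099) = 1.41365
  P(3)·log₂(P(3)/Q(3)) = 0.0278·log₂(0.0278/0.0278) = 0.00000
  P(4)·log₂(P(4)/Q(4)) = 0.0099·log₂(0.0099/0.2901) = -0.04824
  P(5)·log₂(P(5)/Q(5)) = 0.5119·log₂(0.5119/0.1603) = 0.85748

D_KL(P||Q) = -0.26852 + 1.41365 + 0.00000 - 0.04824 + 0.85748 = 1.95437 ≈ 1.9544 bits

D_KL(Q||P) = Σ Q(x) log₂(Q(x)/P(x))

Computing term by term:
  Q(1)·log₂(Q(1)/P(1)) = 0.5119·log₂(0.5119/0.1603) = 0.85748
  Q(2)·log₂(Q(2)/P(2)) = 0.0099·log₂(0.0099/0.2901) = -0.04824
  Q(3)·log₂(Q(3)/P(3)) = 0.0278·log₂(0.0278/0.0278) = 0.00000
  Q(4)·log₂(Q(4)/P(4)) = 0.2901·log₂(0.2901/0.0099) = 1.41365
  Q(5)·log₂(Q(5)/P(5)) = 0.1603·log₂(0.1603/0.5119) = -0.26852

D_KL(Q||P) = 0.85748 - 0.04824 + 0.00000 + 1.41365 - 0.26852 = 1.95437 ≈ 1.9544 bits

These ARE equal here. Q is P with outcomes relabeled (Q(1) = P(5), Q(2) = P(4), Q(4) = P(2), Q(5) = P(1)) by a relabeling that is its own inverse, so the two sums contain exactly the same terms in a different order. This is a special case — KL divergence is not symmetric in general: D_KL(P||Q) ≠ D_KL(Q||P) for most P, Q.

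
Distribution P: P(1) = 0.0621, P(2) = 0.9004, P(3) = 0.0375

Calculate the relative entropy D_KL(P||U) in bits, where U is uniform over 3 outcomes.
1.0221 bits

U(i) = 1/3 for all i

D_KL(P||U) = Σ P(x) log₂(P(x) / (1/3))
           = Σ P(x) log₂(P(x)) + log₂(3)
           = log₂(3) - H(P)

H(P) = -Σ P(x) log₂(P(x)):
  -P(1)·log₂(P(1)) = -(0.0621)·log₂(0.0621) = 0.24898
  -P(2)·log₂(P(2)) = -(0.9004)·log₂(0.9004) = 0.13629
  -P(3)·log₂(P(3)) = -(0.0375)·log₂(0.0375) = 0.17764
H(P) = 0.24898 + 0.13629 + 0.17764 = 0.56291 bits

log₂(3) = 1.58496 bits

D_KL(P||U) = 1.58496 - 0.56291 = 1.02205 ≈ 1.0221 bits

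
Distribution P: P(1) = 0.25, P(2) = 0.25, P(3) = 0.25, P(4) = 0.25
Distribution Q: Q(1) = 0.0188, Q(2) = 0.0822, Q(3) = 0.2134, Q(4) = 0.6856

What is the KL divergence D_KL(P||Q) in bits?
1.0277 bits

D_KL(P||Q) = Σ P(x) log₂(P(x)/Q(x))

Computing term by term:
  P(1)·log₂(P(1)/Q(1)) = 0.25·log₂(0.25/0.0188) = 0.93328
  P(2)·log₂(P(2)/Q(2)) = 0.25·log₂(0.25/0.0822) = 0.40118
  P(3)·log₂(P(3)/Q(3)) = 0.25·log₂(0.25/0.2134) = 0.05709
  P(4)·log₂(P(4)/Q(4)) = 0.25·log₂(0.25/0.6856) = -0.36386

D_KL(P||Q) = 0.93328 + 0.40118 + 0.05709 - 0.36386 = 1.02769 ≈ 1.0277 bits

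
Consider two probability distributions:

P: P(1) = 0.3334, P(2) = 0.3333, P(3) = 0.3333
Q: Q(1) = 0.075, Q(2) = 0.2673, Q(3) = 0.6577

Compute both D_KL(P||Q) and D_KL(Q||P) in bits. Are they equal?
D_KL(P||Q) = 0.4968 bits, D_KL(Q||P) = 0.3984 bits. No, they are not equal.

D_KL(P||Q) = Σ P(x) log₂(P(x)/Q(x))

Computing term by term:
  P(1)·log₂(P(1)/Q(1)) = 0.3334·log₂(0.3334/0.075) = 0.71757
  P(2)·log₂(P(2)/Q(2)) = 0.3333·log₂(0.3333/0.2673) = 0.10611
  P(3)·log₂(P(3)/Q(3)) = 0.3333·log₂(0.3333/0.6577) = -0.32684

D_KL(P||Q) = 0.71757 + 0.10611 - 0.32684 = 0.49684 ≈ 0.4968 bits

D_KL(Q||P) = Σ Q(x) log₂(Q(x)/P(x))

Computing term by term:
  Q(1)·log₂(Q(1)/P(1)) = 0.075·log₂(0.075/0.3334) = -0.16142
  Q(2)·log₂(Q(2)/P(2)) = 0.2673·log₂(0.2673/0.3333) = -0.08510
  Q(3)·log₂(Q(3)/P(3)) = 0.6577·log₂(0.6577/0.3333) = 0.64495

D_KL(Q||P) = -0.16142 - 0.08510 + 0.64495 = 0.39843 ≈ 0.3984 bits

These are NOT equal (difference: 0.0984 bits). KL divergence is asymmetric: D_KL(P||Q) ≠ D_KL(Q||P) in general.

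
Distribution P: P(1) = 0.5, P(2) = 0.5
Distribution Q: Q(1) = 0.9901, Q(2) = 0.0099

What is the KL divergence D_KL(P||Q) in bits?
2.3364 bits

D_KL(P||Q) = Σ P(x) log₂(P(x)/Q(x))

Computing term by term:
  P(1)·log₂(P(1)/Q(1)) = 0.5·log₂(0.5/0.9901) = -0.49282
  P(2)·log₂(P(2)/Q(2)) = 0.5·log₂(0.5/0.0099) = 2.82918

D_KL(P||Q) = -0.49282 + 2.82918 = 2.33636 ≈ 2.3364 bits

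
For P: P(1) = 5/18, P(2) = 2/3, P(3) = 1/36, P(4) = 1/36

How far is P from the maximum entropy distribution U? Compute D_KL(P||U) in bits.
0.8095 bits

U(i) = 1/4 for all i

D_KL(P||U) = Σ P(x) log₂(P(x) / (1/4))
           = Σ P(x) log₂(P(x)) + log₂(4)
           = log₂(4) - H(P)

H(P) = -Σ P(x) log₂(P(x)):
  -P(1)·log₂(P(1)) = -(5/18)·log₂(5/18) = 0.51333
  -P(2)·log₂(P(2)) = -(2/3)·log₂(2/3) = 0.38998
  -P(3)·log₂(P(3)) = -(1/36)·log₂(1/36) = 0.14361
  -P(4)·log₂(P(4)) = -(1/36)·log₂(1/36) = 0.14361
H(P) = 0.51333 + 0.38998 + 0.14361 + 0.14361 = 1.19053 bits

log₂(4) = 2.00000 bits

D_KL(P||U) = 2.00000 - 1.19053 = 0.80947 ≈ 0.8095 bits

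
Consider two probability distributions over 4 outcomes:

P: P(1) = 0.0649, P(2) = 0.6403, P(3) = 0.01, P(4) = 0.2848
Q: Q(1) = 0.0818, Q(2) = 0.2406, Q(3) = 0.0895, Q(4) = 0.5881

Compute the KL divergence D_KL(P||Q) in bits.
0.5530 bits

D_KL(P||Q) = Σ P(x) log₂(P(x)/Q(x))

Computing term by term:
  P(1)·log₂(P(1)/Q(1)) = 0.0649·log₂(0.0649/0.0818) = -0.02167
  P(2)·log₂(P(2)/Q(2)) = 0.6403·log₂(0.6403/0.2406) = 0.90417
  P(3)·log₂(P(3)/Q(3)) = 0.01·log₂(0.01/0.0895) = -0.03162
  P(4)·log₂(P(4)/Q(4)) = 0.2848·log₂(0.2848/0.5881) = -0.29793

D_KL(P||Q) = -0.02167 + 0.90417 - 0.03162 - 0.29793 = 0.55295 ≈ 0.5530 bits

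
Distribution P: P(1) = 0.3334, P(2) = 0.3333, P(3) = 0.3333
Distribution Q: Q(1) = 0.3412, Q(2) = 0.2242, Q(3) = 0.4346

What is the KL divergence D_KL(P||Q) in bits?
0.0519 bits

D_KL(P||Q) = Σ P(x) log₂(P(x)/Q(x))

Computing term by term:
  P(1)·log₂(P(1)/Q(1)) = 0.3334·log₂(0.3334/0.3412) = -0.01112
  P(2)·log₂(P(2)/Q(2)) = 0.3333·log₂(0.3333/0.2242) = 0.19066
  P(3)·log₂(P(3)/Q(3)) = 0.3333·log₂(0.3333/0.4346) = -0.12761

D_KL(P||Q) = -0.01112 + 0.19066 - 0.12761 = 0.05193 ≈ 0.0519 bits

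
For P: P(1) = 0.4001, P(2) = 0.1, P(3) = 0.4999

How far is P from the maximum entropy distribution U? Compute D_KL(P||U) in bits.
0.2240 bits

U(i) = 1/3 for all i

D_KL(P||U) = Σ P(x) log₂(P(x) / (1/3))
           = Σ P(x) log₂(P(x)) + log₂(3)
           = log₂(3) - H(P)

H(P) = -Σ P(x) log₂(P(x)):
  -P(1)·log₂(P(1)) = -(0.4001)·log₂(0.4001) = 0.52876
  -P(2)·log₂(P(2)) = -(0.1)·log₂(0.1) = 0.33219
  -P(3)·log₂(P(3)) = -(0.4999)·log₂(0.4999) = 0.50004
H(P) = 0.52876 + 0.33219 + 0.50004 = 1.36099 bits

log₂(3) = 1.58496 bits

D_KL(P||U) = 1.58496 - 1.36099 = 0.22397 ≈ 0.2240 bits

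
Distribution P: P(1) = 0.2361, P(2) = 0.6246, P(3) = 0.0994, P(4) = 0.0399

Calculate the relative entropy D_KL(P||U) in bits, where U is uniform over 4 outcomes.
0.5677 bits

U(i) = 1/4 for all i

D_KL(P||U) = Σ P(x) log₂(P(x) / (1/4))
           = Σ P(x) log₂(P(x)) + log₂(4)
           = log₂(4) - H(P)

H(P) = -Σ P(x) log₂(P(x)):
  -P(1)·log₂(P(1)) = -(0.2361)·log₂(0.2361) = 0.49169
  -P(2)·log₂(P(2)) = -(0.6246)·log₂(0.6246) = 0.42410
  -P(3)·log₂(P(3)) = -(0.0994)·log₂(0.0994) = 0.33106
  -P(4)·log₂(P(4)) = -(0.0399)·log₂(0.0399) = 0.18543
H(P) = 0.49169 + 0.42410 + 0.33106 + 0.18543 = 1.43228 bits

log₂(4) = 2.00000 bits

D_KL(P||U) = 2.00000 - 1.43228 = 0.56772 ≈ 0.5677 bits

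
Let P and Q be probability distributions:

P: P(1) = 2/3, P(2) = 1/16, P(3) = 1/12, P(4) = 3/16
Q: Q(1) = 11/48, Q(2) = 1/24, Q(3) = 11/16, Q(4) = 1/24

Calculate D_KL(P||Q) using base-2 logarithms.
1.2168 bits

D_KL(P||Q) = Σ P(x) log₂(P(x)/Q(x))

Computing term by term:
  P(1)·log₂(P(1)/Q(1)) = (2/3)·log₂((2/3)/(11/48)) = 1.02705
  P(2)·log₂(P(2)/Q(2)) = (1/16)·log₂((1/16)/(1/24)) = 0.03656
  P(3)·log₂(P(3)/Q(3)) = (1/12)·log₂((1/12)/(11/16)) = -0.25370
  P(4)·log₂(P(4)/Q(4)) = (3/16)·log₂((3/16)/(1/24)) = 0.40686

D_KL(P||Q) = 1.02705 + 0.03656 - 0.25370 + 0.40686 = 1.21677 ≈ 1.2168 bits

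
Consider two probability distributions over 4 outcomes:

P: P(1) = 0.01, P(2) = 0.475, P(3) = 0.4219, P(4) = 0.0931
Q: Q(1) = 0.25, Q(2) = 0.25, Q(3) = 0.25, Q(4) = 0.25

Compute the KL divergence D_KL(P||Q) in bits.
0.5793 bits

D_KL(P||Q) = Σ P(x) log₂(P(x)/Q(x))

Computing term by term:
  P(1)·log₂(P(1)/Q(1)) = 0.01·log₂(0.01/0.25) = -0.04644
  P(2)·log₂(P(2)/Q(2)) = 0.475·log₂(0.475/0.25) = 0.43985
  P(3)·log₂(P(3)/Q(3)) = 0.4219·log₂(0.4219/0.25) = 0.31852
  P(4)·log₂(P(4)/Q(4)) = 0.0931·log₂(0.0931/0.25) = -0.13267

D_KL(P||Q) = -0.04644 + 0.43985 + 0.31852 - 0.13267 = 0.57926 ≈ 0.5793 bits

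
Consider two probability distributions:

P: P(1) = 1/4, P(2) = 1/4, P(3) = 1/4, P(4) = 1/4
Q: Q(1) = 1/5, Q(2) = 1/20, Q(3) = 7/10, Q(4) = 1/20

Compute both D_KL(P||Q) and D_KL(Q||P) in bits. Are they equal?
D_KL(P||Q) = 0.8701 bits, D_KL(Q||P) = 0.7432 bits. No, they are not equal.

D_KL(P||Q) = Σ P(x) log₂(P(x)/Q(x))

Computing term by term:
  P(1)·log₂(P(1)/Q(1)) = (1/4)·log₂((1/4)/(1/5)) = 0.08048
  P(2)·log₂(P(2)/Q(2)) = (1/4)·log₂((1/4)/(1/20)) = 0.58048
  P(3)·log₂(P(3)/Q(3)) = (1/4)·log₂((1/4)/(7/10)) = -0.37136
  P(4)·log₂(P(4)/Q(4)) = (1/4)·log₂((1/4)/(1/20)) = 0.58048

D_KL(P||Q) = 0.08048 + 0.58048 - 0.37136 + 0.58048 = 0.87008 ≈ 0.8701 bits

D_KL(Q||P) = Σ Q(x) log₂(Q(x)/P(x))

Computing term by term:
  Q(1)·log₂(Q(1)/P(1)) = (1/5)·log₂((1/5)/(1/4)) = -0.06439
  Q(2)·log₂(Q(2)/P(2)) = (1/20)·log₂((1/20)/(1/4)) = -0.11610
  Q(3)·log₂(Q(3)/P(3)) = (7/10)·log₂((7/10)/(1/4)) = 1.03980
  Q(4)·log₂(Q(4)/P(4)) = (1/20)·log₂((1/20)/(1/4)) = -0.11610

D_KL(Q||P) = -0.06439 - 0.11610 + 1.03980 - 0.11610 = 0.74321 ≈ 0.7432 bits

These are NOT equal (difference: 0.1269 bits). KL divergence is asymmetric: D_KL(P||Q) ≠ D_KL(Q||P) in general.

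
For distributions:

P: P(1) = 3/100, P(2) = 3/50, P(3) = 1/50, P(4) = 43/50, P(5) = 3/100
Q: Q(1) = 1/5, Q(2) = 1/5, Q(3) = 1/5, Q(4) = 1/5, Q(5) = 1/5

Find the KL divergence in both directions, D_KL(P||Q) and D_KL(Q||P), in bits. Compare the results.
D_KL(P||Q) = 1.4749 bits, D_KL(Q||P) = 1.6857 bits. D_KL(Q||P) is larger than D_KL(P||Q) by 0.2108 bits; the two directions differ.

D_KL(P||Q) = Σ P(x) log₂(P(x)/Q(x))

Computing term by term:
  P(1)·log₂(P(1)/Q(1)) = (3/100)·log₂((3/100)/(1/5)) = -0.08211
  P(2)·log₂(P(2)/Q(2)) = (3/50)·log₂((3/50)/(1/5)) = -0.10422
  P(3)·log₂(P(3)/Q(3)) = (1/50)·log₂((1/50)/(1/5)) = -0.06644
  P(4)·log₂(P(4)/Q(4)) = (43/50)·log₂((43/50)/(1/5)) = 1.80973
  P(5)·log₂(P(5)/Q(5)) = (3/100)·log₂((3/100)/(1/5)) = -0.08211

D_KL(P||Q) = -0.08211 - 0.10422 - 0.06644 + 1.80973 - 0.08211 = 1.47485 ≈ 1.4749 bits

D_KL(Q||P) = Σ Q(x) log₂(Q(x)/P(x))

Computing term by term:
  Q(1)·log₂(Q(1)/P(1)) = (1/5)·log₂((1/5)/(3/100)) = 0.54739
  Q(2)·log₂(Q(2)/P(2)) = (1/5)·log₂((1/5)/(3/50)) = 0.34739
  Q(3)·log₂(Q(3)/P(3)) = (1/5)·log₂((1/5)/(1/50)) = 0.66439
  Q(4)·log₂(Q(4)/P(4)) = (1/5)·log₂((1/5)/(43/50)) = -0.42087
  Q(5)·log₂(Q(5)/P(5)) = (1/5)·log₂((1/5)/(3/100)) = 0.54739

D_KL(Q||P) = 0.54739 + 0.34739 + 0.66439 - 0.42087 + 0.54739 = 1.68569 ≈ 1.6857 bits

These are NOT equal (difference: 0.2108 bits). KL divergence is asymmetric: D_KL(P||Q) ≠ D_KL(Q||P) in general.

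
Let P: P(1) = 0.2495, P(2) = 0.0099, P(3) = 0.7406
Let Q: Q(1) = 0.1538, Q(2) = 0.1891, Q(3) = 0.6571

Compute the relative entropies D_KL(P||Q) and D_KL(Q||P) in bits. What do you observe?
D_KL(P||Q) = 0.2598 bits, D_KL(Q||P) = 0.5840 bits. The two directions give different values (D_KL(Q||P) exceeds D_KL(P||Q) by 0.3242 bits): KL divergence is asymmetric.

D_KL(P||Q) = Σ P(x) log₂(P(x)/Q(x))

Computing term by term:
  P(1)·log₂(P(1)/Q(1)) = 0.2495·log₂(0.2495/0.1538) = 0.17415
  P(2)·log₂(P(2)/Q(2)) = 0.0099·log₂(0.0099/0.1891) = -0.04213
  P(3)·log₂(P(3)/Q(3)) = 0.7406·log₂(0.7406/0.6571) = 0.12781

D_KL(P||Q) = 0.17415 - 0.04213 + 0.12781 = 0.25983 ≈ 0.2598 bits

D_KL(Q||P) = Σ Q(x) log₂(Q(x)/P(x))

Computing term by term:
  Q(1)·log₂(Q(1)/P(1)) = 0.1538·log₂(0.1538/0.2495) = -0.10735
  Q(2)·log₂(Q(2)/P(2)) = 0.1891·log₂(0.1891/0.0099) = 0.80473
  Q(3)·log₂(Q(3)/P(3)) = 0.6571·log₂(0.6571/0.7406) = -0.11340

D_KL(Q||P) = -0.10735 + 0.80473 - 0.11340 = 0.58398 ≈ 0.5840 bits

These are NOT equal (difference: 0.3242 bits). KL divergence is asymmetric: D_KL(P||Q) ≠ D_KL(Q||P) in general.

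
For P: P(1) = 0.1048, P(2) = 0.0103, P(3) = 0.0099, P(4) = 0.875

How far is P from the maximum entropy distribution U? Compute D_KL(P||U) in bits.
1.3565 bits

U(i) = 1/4 for all i

D_KL(P||U) = Σ P(x) log₂(P(x) / (1/4))
           = Σ P(x) log₂(P(x)) + log₂(4)
           = log₂(4) - H(P)

H(P) = -Σ P(x) log₂(P(x)):
  -P(1)·log₂(P(1)) = -(0.1048)·log₂(0.1048) = 0.34105
  -P(2)·log₂(P(2)) = -(0.0103)·log₂(0.0103) = 0.06799
  -P(3)·log₂(P(3)) = -(0.0099)·log₂(0.0099) = 0.06592
  -P(4)·log₂(P(4)) = -(0.875)·log₂(0.875) = 0.16856
H(P) = 0.34105 + 0.06799 + 0.06592 + 0.16856 = 0.64352 bits

log₂(4) = 2.00000 bits

D_KL(P||U) = 2.00000 - 0.64352 = 1.35648 ≈ 1.3565 bits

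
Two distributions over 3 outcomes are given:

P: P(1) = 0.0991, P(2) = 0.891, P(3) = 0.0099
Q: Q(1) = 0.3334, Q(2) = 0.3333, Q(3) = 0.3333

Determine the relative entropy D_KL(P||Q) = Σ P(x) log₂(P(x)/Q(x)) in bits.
1.0403 bits

D_KL(P||Q) = Σ P(x) log₂(P(x)/Q(x))

Computing term by term:
  P(1)·log₂(P(1)/Q(1)) = 0.0991·log₂(0.0991/0.3334) = -0.17345
  P(2)·log₂(P(2)/Q(2)) = 0.891·log₂(0.891/0.3333) = 1.26398
  P(3)·log₂(P(3)/Q(3)) = 0.0099·log₂(0.0099/0.3333) = -0.05023

D_KL(P||Q) = -0.17345 + 1.26398 - 0.05023 = 1.04030 ≈ 1.0403 bits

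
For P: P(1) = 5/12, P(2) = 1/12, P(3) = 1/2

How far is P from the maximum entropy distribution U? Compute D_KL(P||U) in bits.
0.2600 bits

U(i) = 1/3 for all i

D_KL(P||U) = Σ P(x) log₂(P(x) / (1/3))
           = Σ P(x) log₂(P(x)) + log₂(3)
           = log₂(3) - H(P)

H(P) = -Σ P(x) log₂(P(x)):
  -P(1)·log₂(P(1)) = -(5/12)·log₂(5/12) = 0.52626
  -P(2)·log₂(P(2)) = -(1/12)·log₂(1/12) = 0.29875
  -P(3)·log₂(P(3)) = -(1/2)·log₂(1/2) = 0.50000
H(P) = 0.52626 + 0.29875 + 0.50000 = 1.32501 bits

log₂(3) = 1.58496 bits

D_KL(P||U) = 1.58496 - 1.32501 = 0.25995 ≈ 0.2600 bits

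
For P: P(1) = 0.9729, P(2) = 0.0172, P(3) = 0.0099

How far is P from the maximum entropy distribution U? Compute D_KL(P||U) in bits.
1.3797 bits

U(i) = 1/3 for all i

D_KL(P||U) = Σ P(x) log₂(P(x) / (1/3))
           = Σ P(x) log₂(P(x)) + log₂(3)
           = log₂(3) - H(P)

H(P) = -Σ P(x) log₂(P(x)):
  -P(1)·log₂(P(1)) = -(0.9729)·log₂(0.9729) = 0.03856
  -P(2)·log₂(P(2)) = -(0.0172)·log₂(0.0172) = 0.10082
  -P(3)·log₂(P(3)) = -(0.0099)·log₂(0.0099) = 0.06592
H(P) = 0.03856 + 0.10082 + 0.06592 = 0.20530 bits

log₂(3) = 1.58496 bits

D_KL(P||U) = 1.58496 - 0.20530 = 1.37966 ≈ 1.3797 bits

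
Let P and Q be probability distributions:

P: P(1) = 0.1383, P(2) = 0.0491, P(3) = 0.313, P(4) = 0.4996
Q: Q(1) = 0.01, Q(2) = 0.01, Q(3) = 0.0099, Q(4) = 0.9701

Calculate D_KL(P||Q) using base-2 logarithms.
1.7181 bits

D_KL(P||Q) = Σ P(x) log₂(P(x)/Q(x))

Computing term by term:
  P(1)·log₂(P(1)/Q(1)) = 0.1383·log₂(0.1383/0.01) = 0.52412
  P(2)·log₂(P(2)/Q(2)) = 0.0491·log₂(0.0491/0.01) = 0.11272
  P(3)·log₂(P(3)/Q(3)) = 0.313·log₂(0.313/0.0099) = 1.55955
  P(4)·log₂(P(4)/Q(4)) = 0.4996·log₂(0.4996/0.9701) = -0.47830

D_KL(P||Q) = 0.52412 + 0.11272 + 1.55955 - 0.47830 = 1.71809 ≈ 1.7181 bits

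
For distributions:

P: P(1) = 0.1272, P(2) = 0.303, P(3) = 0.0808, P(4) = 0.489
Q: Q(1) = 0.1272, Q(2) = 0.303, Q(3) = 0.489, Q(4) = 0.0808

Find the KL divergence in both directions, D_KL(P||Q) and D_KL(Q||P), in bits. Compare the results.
D_KL(P||Q) = 1.0603 bits, D_KL(Q||P) = 1.0603 bits. The two directions give exactly the same value for this pair.

D_KL(P||Q) = Σ P(x) log₂(P(x)/Q(x))

Computing term by term:
  P(1)·log₂(P(1)/Q(1)) = 0.1272·log₂(0.1272/0.1272) = 0.00000
  P(2)·log₂(P(2)/Q(2)) = 0.303·log₂(0.303/0.303) = 0.00000
  P(3)·log₂(P(3)/Q(3)) = 0.0808·log₂(0.0808/0.489) = -0.20987
  P(4)·log₂(P(4)/Q(4)) = 0.489·log₂(0.489/0.0808) = 1.27013

D_KL(P||Q) = 0.00000 + 0.00000 - 0.20987 + 1.27013 = 1.06026 ≈ 1.0603 bits

D_KL(Q||P) = Σ Q(x) log₂(Q(x)/P(x))

Computing term by term:
  Q(1)·log₂(Q(1)/P(1)) = 0.1272·log₂(0.1272/0.1272) = 0.00000
  Q(2)·log₂(Q(2)/P(2)) = 0.303·log₂(0.303/0.303) = 0.00000
  Q(3)·log₂(Q(3)/P(3)) = 0.489·log₂(0.489/0.0808) = 1.27013
  Q(4)·log₂(Q(4)/P(4)) = 0.0808·log₂(0.0808/0.489) = -0.20987

D_KL(Q||P) = 0.00000 + 0.00000 + 1.27013 - 0.20987 = 1.06026 ≈ 1.0603 bits

These ARE equal here. Q is P with outcomes relabeled (Q(3) = P(4), Q(4) = P(3)) by a relabeling that is its own inverse, so the two sums contain exactly the same terms in a different order. This is a special case — KL divergence is not symmetric in general: D_KL(P||Q) ≠ D_KL(Q||P) for most P, Q.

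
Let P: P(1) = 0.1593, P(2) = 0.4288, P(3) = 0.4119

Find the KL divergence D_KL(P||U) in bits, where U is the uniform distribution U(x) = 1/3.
0.1119 bits

U(i) = 1/3 for all i

D_KL(P||U) = Σ P(x) log₂(P(x) / (1/3))
           = Σ P(x) log₂(P(x)) + log₂(3)
           = log₂(3) - H(P)

H(P) = -Σ P(x) log₂(P(x)):
  -P(1)·log₂(P(1)) = -(0.1593)·log₂(0.1593) = 0.42217
  -P(2)·log₂(P(2)) = -(0.4288)·log₂(0.4288) = 0.52383
  -P(3)·log₂(P(3)) = -(0.4119)·log₂(0.4119) = 0.52708
H(P) = 0.42217 + 0.52383 + 0.52708 = 1.47308 bits

log₂(3) = 1.58496 bits

D_KL(P||U) = 1.58496 - 1.47308 = 0.11188 ≈ 0.1119 bits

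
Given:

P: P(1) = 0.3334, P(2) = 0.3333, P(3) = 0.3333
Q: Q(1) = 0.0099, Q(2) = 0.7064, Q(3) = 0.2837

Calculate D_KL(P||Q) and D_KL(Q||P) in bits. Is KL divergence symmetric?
D_KL(P||Q) = 1.4079 bits, D_KL(Q||P) = 0.6493 bits. No, KL divergence is not symmetric.

D_KL(P||Q) = Σ P(x) log₂(P(x)/Q(x))

Computing term by term:
  P(1)·log₂(P(1)/Q(1)) = 0.3334·log₂(0.3334/0.0099) = 1.69157
  P(2)·log₂(P(2)/Q(2)) = 0.3333·log₂(0.3333/0.7064) = -0.36119
  P(3)·log₂(P(3)/Q(3)) = 0.3333·log₂(0.3333/0.2837) = 0.07748

D_KL(P||Q) = 1.69157 - 0.36119 + 0.07748 = 1.40786 ≈ 1.4079 bits

D_KL(Q||P) = Σ Q(x) log₂(Q(x)/P(x))

Computing term by term:
  Q(1)·log₂(Q(1)/P(1)) = 0.0099·log₂(0.0099/0.3334) = -0.05023
  Q(2)·log₂(Q(2)/P(2)) = 0.7064·log₂(0.7064/0.3333) = 0.76550
  Q(3)·log₂(Q(3)/P(3)) = 0.2837·log₂(0.2837/0.3333) = -0.06595

D_KL(Q||P) = -0.05023 + 0.76550 - 0.06595 = 0.64932 ≈ 0.6493 bits

These are NOT equal (difference: 0.7586 bits). KL divergence is asymmetric: D_KL(P||Q) ≠ D_KL(Q||P) in general.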